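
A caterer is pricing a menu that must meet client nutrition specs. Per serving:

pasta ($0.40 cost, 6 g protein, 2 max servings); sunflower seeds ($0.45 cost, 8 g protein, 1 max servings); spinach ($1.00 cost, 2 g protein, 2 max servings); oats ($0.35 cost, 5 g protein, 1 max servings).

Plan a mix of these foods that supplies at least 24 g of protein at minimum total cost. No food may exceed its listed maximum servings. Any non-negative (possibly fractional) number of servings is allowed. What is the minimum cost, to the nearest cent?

$1.53

Cost per g of protein: sunflower seeds $0.0563, pasta $0.0667, oats $0.0700, spinach $0.5000.
Take 1 serving of sunflower seeds: +8.0 g protein for $0.45 (total $0.45, still need 16.0 g).
Take 2 servings of pasta: +12.0 g protein for $0.80 (total $1.25, still need 4.0 g).
Take 0.8 servings of oats: +4.0 g protein for $0.28 (total $1.53, still need 0.0 g).
Filling from the cheapest source first is optimal under one linear minimum: $1.53.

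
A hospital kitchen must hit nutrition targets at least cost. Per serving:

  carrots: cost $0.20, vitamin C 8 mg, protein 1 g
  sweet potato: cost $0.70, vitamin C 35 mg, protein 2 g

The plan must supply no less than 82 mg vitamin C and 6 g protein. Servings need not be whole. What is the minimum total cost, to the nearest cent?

$1.74

carrots only: max(82/8, 6/1) = 10.25 servings → $2.05.
sweet potato only: max(82/35, 6/2) = 3 servings → $2.10.
carrots + sweet potato with both tight: 2.421 servings and 1.789 servings → $1.74.
The minimum over all feasible corners is $1.74.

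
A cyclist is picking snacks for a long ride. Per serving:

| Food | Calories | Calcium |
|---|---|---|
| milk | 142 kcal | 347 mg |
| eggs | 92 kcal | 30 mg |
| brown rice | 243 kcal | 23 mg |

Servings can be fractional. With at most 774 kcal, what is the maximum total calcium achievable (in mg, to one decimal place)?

Calcium per kcal: milk 2.444, eggs 0.3261, brown rice 0.09465.
With no serving limits, spend the whole calories allowance on milk: 774 kcal / 142 kcal × 347 mg = 1891.4 mg.

1891.4 mg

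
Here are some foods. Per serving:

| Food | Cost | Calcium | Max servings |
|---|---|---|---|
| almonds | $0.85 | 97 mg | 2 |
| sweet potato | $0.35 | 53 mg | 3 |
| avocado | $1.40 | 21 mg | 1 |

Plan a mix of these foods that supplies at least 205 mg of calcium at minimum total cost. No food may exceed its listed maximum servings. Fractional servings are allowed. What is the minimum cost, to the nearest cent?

$1.45

Cost per mg of calcium: sweet potato $0.0066, almonds $0.0088, avocado $0.0667.
Take 3 servings of sweet potato: +159.0 mg calcium for $1.05 (total $1.05, still need 46.0 mg).
Take 0.4742 servings of almonds: +46.0 mg calcium for $0.40 (total $1.45, still need 0.0 mg).
Greedy by cheapest-per-mg is optimal for a single linear constraint, so the minimum cost is $1.45.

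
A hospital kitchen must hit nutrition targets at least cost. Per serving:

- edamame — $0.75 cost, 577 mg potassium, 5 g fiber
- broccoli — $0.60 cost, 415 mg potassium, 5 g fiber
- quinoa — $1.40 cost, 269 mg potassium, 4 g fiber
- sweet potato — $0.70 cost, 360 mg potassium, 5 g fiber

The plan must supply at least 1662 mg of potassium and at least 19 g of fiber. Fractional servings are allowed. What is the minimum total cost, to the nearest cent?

Compare the cost at each extreme point of the feasible region.
edamame only: max(1662/577, 19/5) = 3.8 servings → $2.85.
broccoli only: max(1662/415, 19/5) = 4.005 servings → $2.40.
quinoa only: max(1662/269, 19/4) = 6.178 servings → $8.65.
sweet potato only: max(1662/360, 19/5) = 4.617 servings → $3.23.
edamame + broccoli with both tight: 0.5247 servings and 3.275 servings → $2.36.
edamame + quinoa with both tight: 1.596 servings and 2.755 servings → $5.05.
edamame + sweet potato with both tight: 1.355 servings and 2.445 servings → $2.73.
broccoli + quinoa: the both-tight solution has a negative serving — not a feasible corner.
broccoli + sweet potato: intersection lies outside the first quadrant.
quinoa + sweet potato with both targets exact would need a negative amount; discard.
The minimum over all feasible corners is $2.36.

$2.36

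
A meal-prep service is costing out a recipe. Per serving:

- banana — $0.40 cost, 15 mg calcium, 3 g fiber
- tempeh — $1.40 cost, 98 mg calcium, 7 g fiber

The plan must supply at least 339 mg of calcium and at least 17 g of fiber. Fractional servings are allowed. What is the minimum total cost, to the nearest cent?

Minimising a linear cost over {calcium ≥ 339, fiber ≥ 17, servings ≥ 0} — the optimum is at a vertex, using one or two foods.
banana only: max(339/15, 17/3) = 22.6 servings → $9.04.
tempeh only: max(339/98, 17/7) = 3.459 servings → $4.84.
banana + tempeh: the both-tight solution has a negative serving — not a feasible corner.
Cheapest feasible corner: $4.84.

$4.84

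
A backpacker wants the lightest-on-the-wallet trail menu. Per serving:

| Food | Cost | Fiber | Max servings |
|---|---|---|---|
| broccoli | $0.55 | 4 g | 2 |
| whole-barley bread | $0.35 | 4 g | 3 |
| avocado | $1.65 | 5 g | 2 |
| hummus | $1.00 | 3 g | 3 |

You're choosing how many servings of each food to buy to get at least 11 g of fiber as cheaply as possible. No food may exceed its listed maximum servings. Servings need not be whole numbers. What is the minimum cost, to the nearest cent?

$0.96

Cost per g of fiber: whole-barley bread $0.0875, broccoli $0.1375, avocado $0.3300, hummus $0.3333.
Take 2.75 servings of whole-barley bread: +11.0 g fiber for $0.96 (total $0.96, still need 0.0 g).
Filling from the cheapest source first is optimal under one linear minimum: $0.96.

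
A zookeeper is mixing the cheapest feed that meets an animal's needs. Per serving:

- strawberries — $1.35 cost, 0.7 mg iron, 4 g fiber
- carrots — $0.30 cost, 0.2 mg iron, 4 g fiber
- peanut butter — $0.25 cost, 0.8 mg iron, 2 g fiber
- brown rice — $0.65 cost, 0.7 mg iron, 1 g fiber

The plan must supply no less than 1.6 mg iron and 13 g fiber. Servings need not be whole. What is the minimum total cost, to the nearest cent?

strawberries only: max(1.6/0.7, 13/4) = 3.25 servings → $4.39.
carrots only: max(1.6/0.2, 13/4) = 8 servings → $2.40.
peanut butter only: max(1.6/0.8, 13/2) = 6.5 servings → $1.62.
brown rice only: max(1.6/0.7, 13/1) = 13 servings → $8.45.
strawberries + carrots with both tight: 1.9 servings and 1.35 servings → $2.97.
strawberries + peanut butter with both targets exact would need a negative amount; discard.
strawberries + brown rice with both targets exact would need a negative amount; discard.
carrots + peanut butter with both tight: 2.571 servings and 1.357 servings → $1.11.
carrots + brown rice with both tight: 2.885 servings and 1.462 servings → $1.82.
peanut butter + brown rice: intersection lies outside the first quadrant.
So the least-cost plan costs $1.11.

$1.11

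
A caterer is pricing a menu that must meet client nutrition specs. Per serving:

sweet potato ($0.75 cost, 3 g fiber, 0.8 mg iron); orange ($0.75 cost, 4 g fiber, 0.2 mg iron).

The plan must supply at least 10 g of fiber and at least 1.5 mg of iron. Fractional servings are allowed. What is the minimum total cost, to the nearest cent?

$2.16

sweet potato only: max(10/3, 1.5/0.8) = 3.333 servings → $2.50.
orange only: max(10/4, 1.5/0.2) = 7.5 servings → $5.62.
sweet potato + orange with both tight: 1.538 servings and 1.346 servings → $2.16.
So the least-cost plan costs $2.16.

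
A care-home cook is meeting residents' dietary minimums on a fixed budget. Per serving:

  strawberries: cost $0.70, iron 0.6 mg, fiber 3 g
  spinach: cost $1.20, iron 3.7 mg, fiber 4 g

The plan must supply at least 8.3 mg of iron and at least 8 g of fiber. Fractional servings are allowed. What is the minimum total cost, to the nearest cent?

A basic optimal solution has at most two foods positive. Try each food alone and each pair with both targets met exactly.
strawberries only: max(8.3/0.6, 8/3) = 13.83 servings → $9.68.
spinach only: max(8.3/3.7, 8/4) = 2.243 servings → $2.69.
strawberries + spinach with both targets exact would need a negative amount; discard.
So the least-cost plan costs $2.69.

$2.69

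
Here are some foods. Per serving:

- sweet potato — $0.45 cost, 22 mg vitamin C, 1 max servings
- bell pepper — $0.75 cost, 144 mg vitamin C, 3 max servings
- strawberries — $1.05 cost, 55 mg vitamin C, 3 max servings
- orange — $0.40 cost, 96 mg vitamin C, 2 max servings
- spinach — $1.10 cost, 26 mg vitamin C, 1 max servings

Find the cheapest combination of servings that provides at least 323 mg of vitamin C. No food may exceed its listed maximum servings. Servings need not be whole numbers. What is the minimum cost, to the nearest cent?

Cost per mg of vitamin C: orange $0.0042, bell pepper $0.0052, strawberries $0.0191, sweet potato $0.0205, spinach $0.0423.
Take 2 servings of orange: +192.0 mg vitamin C for $0.80 (total $0.80, still need 131.0 mg).
Take 0.9097 servings of bell pepper: +131.0 mg vitamin C for $0.68 (total $1.48, still need 0.0 mg).
Greedy by cheapest-per-mg is optimal for a single linear constraint, so the minimum cost is $1.48.

$1.48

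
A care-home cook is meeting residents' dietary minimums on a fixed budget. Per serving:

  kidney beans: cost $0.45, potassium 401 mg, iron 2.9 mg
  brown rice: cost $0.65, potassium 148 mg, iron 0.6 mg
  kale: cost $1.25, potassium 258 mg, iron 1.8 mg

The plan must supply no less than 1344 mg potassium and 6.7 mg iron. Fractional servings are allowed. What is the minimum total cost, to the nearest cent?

kidney beans only: max(1344/401, 6.7/2.9) = 3.352 servings → $1.51.
brown rice only: max(1344/148, 6.7/0.6) = 11.17 servings → $7.26.
kale only: max(1344/258, 6.7/1.8) = 5.209 servings → $6.51.
kidney beans + brown rice with both tight: 0.982 servings and 6.42 servings → $4.62.
kidney beans + kale: intersection lies outside the first quadrant.
brown rice + kale with both tight: 6.188 servings and 1.659 servings → $6.10.
So the least-cost plan costs $1.51.

$1.51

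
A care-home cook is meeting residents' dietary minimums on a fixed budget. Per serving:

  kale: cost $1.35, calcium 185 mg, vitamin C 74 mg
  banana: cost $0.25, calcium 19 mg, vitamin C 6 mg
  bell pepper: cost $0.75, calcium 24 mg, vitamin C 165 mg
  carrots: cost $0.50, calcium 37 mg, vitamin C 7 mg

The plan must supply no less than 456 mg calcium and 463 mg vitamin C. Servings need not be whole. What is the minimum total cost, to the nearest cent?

kale only: max(456/185, 463/74) = 6.257 servings → $8.45.
banana only: max(456/19, 463/6) = 77.17 servings → $19.29.
bell pepper only: max(456/24, 463/165) = 19 servings → $14.25.
carrots only: max(456/37, 463/7) = 66.14 servings → $33.07.
kale + banana: intersection lies outside the first quadrant.
kale + bell pepper with both tight: 2.231 servings and 1.806 servings → $4.37.
kale + carrots: intersection lies outside the first quadrant.
banana + bell pepper with both tight: 21.44 servings and 2.026 servings → $6.88.
banana + carrots with both targets exact would need a negative amount; discard.
bell pepper + carrots with both tight: 2.348 servings and 10.8 servings → $7.16.
So the least-cost plan costs $4.37.

$4.37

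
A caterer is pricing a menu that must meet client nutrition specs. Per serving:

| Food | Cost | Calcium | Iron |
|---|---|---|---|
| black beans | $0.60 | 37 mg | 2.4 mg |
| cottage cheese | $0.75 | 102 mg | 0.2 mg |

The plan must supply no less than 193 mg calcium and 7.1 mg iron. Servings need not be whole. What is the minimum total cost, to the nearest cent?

$2.37

Check every corner: each single food scaled to meet both minima, and each pair solved so both constraints bind.
black beans only: max(193/37, 7.1/2.4) = 5.216 servings → $3.13.
cottage cheese only: max(193/102, 7.1/0.2) = 35.5 servings → $26.62.
black beans + cottage cheese with both tight: 2.888 servings and 0.8446 servings → $2.37.
The minimum over all feasible corners is $2.37.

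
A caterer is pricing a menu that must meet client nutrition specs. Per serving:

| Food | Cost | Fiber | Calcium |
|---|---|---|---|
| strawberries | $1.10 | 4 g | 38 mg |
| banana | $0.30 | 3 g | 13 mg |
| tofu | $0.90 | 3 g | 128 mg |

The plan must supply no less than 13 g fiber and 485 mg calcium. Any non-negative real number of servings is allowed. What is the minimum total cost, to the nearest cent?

$3.54

For a min-cost LP with two ≥-constraints, a basic feasible solution has at most two positive variables.
strawberries only: max(13/4, 485/38) = 12.76 servings → $14.04.
banana only: max(13/3, 485/13) = 37.31 servings → $11.19.
tofu only: max(13/3, 485/128) = 4.333 servings → $3.90.
strawberries + banana: intersection lies outside the first quadrant.
strawberries + tofu with both tight: 0.5251 servings and 3.633 servings → $3.85.
banana + tofu with both tight: 0.6058 servings and 3.728 servings → $3.54.
So the least-cost plan costs $3.54.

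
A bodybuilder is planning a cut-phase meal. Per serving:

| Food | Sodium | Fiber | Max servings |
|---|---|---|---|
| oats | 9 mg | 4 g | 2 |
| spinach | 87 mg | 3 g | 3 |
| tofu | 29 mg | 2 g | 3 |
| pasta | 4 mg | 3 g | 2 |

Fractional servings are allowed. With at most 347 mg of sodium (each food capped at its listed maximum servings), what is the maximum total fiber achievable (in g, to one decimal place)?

28.1 g

Fiber per mg sodium: pasta 0.75, oats 0.4444, tofu 0.06897, spinach 0.03448.
Take 2 servings of pasta: uses 8 mg sodium, +6.0 g fiber (running total 6.0 g).
Take 2 servings of oats: uses 18 mg sodium, +8.0 g fiber (running total 14.0 g).
Take 3 servings of tofu: uses 87 mg sodium, +6.0 g fiber (running total 20.0 g).
Take 2.69 servings of spinach: uses 234 mg sodium, +8.1 g fiber (running total 28.1 g).
Greedy by best ratio exhausts the sodium allowance optimally: 28.1 g.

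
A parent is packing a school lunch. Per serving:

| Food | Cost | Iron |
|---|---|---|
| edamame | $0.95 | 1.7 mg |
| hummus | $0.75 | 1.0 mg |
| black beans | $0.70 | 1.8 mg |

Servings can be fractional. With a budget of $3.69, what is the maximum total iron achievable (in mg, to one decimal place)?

9.5 mg

Iron per dollar: black beans 2.571, edamame 1.789, hummus 1.333.
With no serving limits, spend the whole cost allowance on black beans: $3.69 / $0.70 × 1.8 mg = 9.5 mg.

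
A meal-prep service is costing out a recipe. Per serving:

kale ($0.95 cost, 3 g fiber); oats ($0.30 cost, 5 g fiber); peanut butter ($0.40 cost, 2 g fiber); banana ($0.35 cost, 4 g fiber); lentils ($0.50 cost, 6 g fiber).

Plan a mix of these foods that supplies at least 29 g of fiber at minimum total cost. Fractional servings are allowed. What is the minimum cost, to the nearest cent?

Cost per g of fiber: oats $0.0600, lentils $0.0833, banana $0.0875, peanut butter $0.2000, kale $0.3167.
With no serving limits, use only oats: 29 g / 5 g = 5.8 servings × $0.30 = $1.74.

$1.74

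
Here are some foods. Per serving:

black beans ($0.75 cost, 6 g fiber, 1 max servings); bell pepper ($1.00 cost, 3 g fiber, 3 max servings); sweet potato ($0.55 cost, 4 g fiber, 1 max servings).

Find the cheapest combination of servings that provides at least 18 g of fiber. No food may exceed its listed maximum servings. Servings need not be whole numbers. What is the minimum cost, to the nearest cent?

Cost per g of fiber: black beans $0.1250, sweet potato $0.1375, bell pepper $0.3333.
Take 1 serving of black beans: +6.0 g fiber for $0.75 (total $0.75, still need 12.0 g).
Take 1 serving of sweet potato: +4.0 g fiber for $0.55 (total $1.30, still need 8.0 g).
Take 2.667 servings of bell pepper: +8.0 g fiber for $2.67 (total $3.97, still need 0.0 g).
Greedy by cheapest-per-g is optimal for a single linear constraint, so the minimum cost is $3.97.

$3.97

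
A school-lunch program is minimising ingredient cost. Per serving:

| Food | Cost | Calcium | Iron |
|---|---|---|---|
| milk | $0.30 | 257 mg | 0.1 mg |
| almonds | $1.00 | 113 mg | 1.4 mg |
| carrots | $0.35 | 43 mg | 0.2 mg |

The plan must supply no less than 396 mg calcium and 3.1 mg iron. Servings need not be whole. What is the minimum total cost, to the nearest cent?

$2.35

At the optimum either one food covers both requirements or two foods hit both targets exactly; no other combination can be cheaper.
milk only: max(396/257, 3.1/0.1) = 31 servings → $9.30.
almonds only: max(396/113, 3.1/1.4) = 3.504 servings → $3.50.
carrots only: max(396/43, 3.1/0.2) = 15.5 servings → $5.42.
milk + almonds with both tight: 0.5857 servings and 2.172 servings → $2.35.
milk + carrots: intersection lies outside the first quadrant.
almonds + carrots with both tight: 1.439 servings and 5.428 servings → $3.34.
Cheapest feasible corner: $2.35.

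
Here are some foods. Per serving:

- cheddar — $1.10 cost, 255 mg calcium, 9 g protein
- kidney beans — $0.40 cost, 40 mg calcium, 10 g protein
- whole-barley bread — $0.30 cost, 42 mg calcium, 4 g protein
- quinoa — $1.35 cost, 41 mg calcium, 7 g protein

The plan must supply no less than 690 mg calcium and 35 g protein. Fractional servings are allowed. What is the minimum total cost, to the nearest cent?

$3.26

This is a tiny linear program; its minimum lies at a vertex of the feasible set. List the vertices and price them.
cheddar only: max(690/255, 35/9) = 3.889 servings → $4.28.
kidney beans only: max(690/40, 35/10) = 17.25 servings → $6.90.
whole-barley bread only: max(690/42, 35/4) = 16.43 servings → $4.93.
quinoa only: max(690/41, 35/7) = 16.83 servings → $22.72.
cheddar + kidney beans with both tight: 2.511 servings and 1.24 servings → $3.26.
cheddar + whole-barley bread with both tight: 2.009 servings and 4.229 servings → $3.48.
cheddar + quinoa with both tight: 2.398 servings and 1.917 servings → $5.23.
kidney beans + whole-barley bread: intersection lies outside the first quadrant.
kidney beans + quinoa: intersection lies outside the first quadrant.
whole-barley bread + quinoa: the both-tight solution has a negative serving — not a feasible corner.
Cheapest feasible corner: $3.26.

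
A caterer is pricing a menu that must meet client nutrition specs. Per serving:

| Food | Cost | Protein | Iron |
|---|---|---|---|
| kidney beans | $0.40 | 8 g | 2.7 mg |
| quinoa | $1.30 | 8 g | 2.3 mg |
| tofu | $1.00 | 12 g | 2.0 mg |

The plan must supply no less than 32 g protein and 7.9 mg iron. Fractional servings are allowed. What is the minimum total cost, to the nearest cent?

$1.60

kidney beans only: max(32/8, 7.9/2.7) = 4 servings → $1.60.
quinoa only: max(32/8, 7.9/2.3) = 4 servings → $5.20.
tofu only: max(32/12, 7.9/2.0) = 3.95 servings → $3.95.
kidney beans + quinoa: intersection lies outside the first quadrant.
kidney beans + tofu with both tight: 1.878 servings and 1.415 servings → $2.17.
quinoa + tofu with both tight: 2.655 servings and 0.8966 servings → $4.35.
Cheapest feasible corner: $1.60.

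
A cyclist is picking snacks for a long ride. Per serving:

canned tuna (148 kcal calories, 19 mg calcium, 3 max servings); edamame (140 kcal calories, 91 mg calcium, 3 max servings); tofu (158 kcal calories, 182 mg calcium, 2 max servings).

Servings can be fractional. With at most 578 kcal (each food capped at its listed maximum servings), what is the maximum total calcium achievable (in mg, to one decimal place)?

534.3 mg

Calcium per kcal: tofu 1.152, edamame 0.65, canned tuna 0.1284.
Take 2 servings of tofu: uses 316 kcal, +364.0 mg calcium (running total 364.0 mg).
Take 1.871 servings of edamame: uses 262 kcal, +170.3 mg calcium (running total 534.3 mg).
Filling greedily by calcium-per-kcal is optimal for one linear limit, giving 534.3 mg.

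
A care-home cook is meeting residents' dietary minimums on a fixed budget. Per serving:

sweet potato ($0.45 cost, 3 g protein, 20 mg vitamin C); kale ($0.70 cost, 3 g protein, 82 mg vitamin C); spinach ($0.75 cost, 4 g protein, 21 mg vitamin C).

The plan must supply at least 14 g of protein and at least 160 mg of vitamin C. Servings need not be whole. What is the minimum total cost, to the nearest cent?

$2.37

A basic optimal solution has at most two foods positive. Try each food alone and each pair with both targets met exactly.
sweet potato only: max(14/3, 160/20) = 8 servings → $3.60.
kale only: max(14/3, 160/82) = 4.667 servings → $3.27.
spinach only: max(14/4, 160/21) = 7.619 servings → $5.71.
sweet potato + kale with both tight: 3.591 servings and 1.075 servings → $2.37.
sweet potato + spinach: the both-tight solution has a negative serving — not a feasible corner.
kale + spinach with both tight: 1.306 servings and 2.521 servings → $2.80.
The minimum over all feasible corners is $2.37.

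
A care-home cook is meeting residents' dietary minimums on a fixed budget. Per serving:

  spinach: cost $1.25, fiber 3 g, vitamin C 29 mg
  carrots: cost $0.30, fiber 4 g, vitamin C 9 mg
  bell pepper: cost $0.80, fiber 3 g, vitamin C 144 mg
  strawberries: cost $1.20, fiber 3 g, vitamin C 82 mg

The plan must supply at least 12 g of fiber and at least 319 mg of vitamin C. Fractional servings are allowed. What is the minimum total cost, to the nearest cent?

$2.12

Minimising a linear cost over {fiber ≥ 12, vitamin C ≥ 319, servings ≥ 0} — the optimum is at a vertex, using one or two foods.
spinach only: max(12/3, 319/29) = 11 servings → $13.75.
carrots only: max(12/4, 319/9) = 35.44 servings → $10.63.
bell pepper only: max(12/3, 319/144) = 4 servings → $3.20.
strawberries only: max(12/3, 319/82) = 4 servings → $4.80.
spinach + carrots: intersection lies outside the first quadrant.
spinach + bell pepper with both tight: 2.235 servings and 1.765 servings → $4.21.
spinach + strawberries with both tight: 0.1698 servings and 3.83 servings → $4.81.
carrots + bell pepper with both tight: 1.404 servings and 2.128 servings → $2.12.
carrots + strawberries with both tight: 0.0897 servings and 3.88 servings → $4.68.
bell pepper + strawberries: intersection lies outside the first quadrant.
The minimum over all feasible corners is $2.12.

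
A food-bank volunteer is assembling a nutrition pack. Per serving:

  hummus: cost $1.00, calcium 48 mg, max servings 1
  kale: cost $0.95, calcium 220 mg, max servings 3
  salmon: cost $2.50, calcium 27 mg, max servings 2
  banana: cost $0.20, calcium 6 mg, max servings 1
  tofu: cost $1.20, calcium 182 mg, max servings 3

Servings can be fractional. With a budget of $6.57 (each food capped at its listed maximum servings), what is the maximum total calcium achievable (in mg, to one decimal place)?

1211.8 mg

Calcium per dollar: kale 231.6, tofu 151.7, hummus 48, banana 30, salmon 10.8.
Take 3 servings of kale: spends $2.85, +660.0 mg calcium (running total 660.0 mg).
Take 3 servings of tofu: spends $3.60, +546.0 mg calcium (running total 1206.0 mg).
Take 0.12 servings of hummus: spends $0.12, +5.8 mg calcium (running total 1211.8 mg).
Greedy by best ratio exhausts the cost allowance optimally: 1211.8 mg.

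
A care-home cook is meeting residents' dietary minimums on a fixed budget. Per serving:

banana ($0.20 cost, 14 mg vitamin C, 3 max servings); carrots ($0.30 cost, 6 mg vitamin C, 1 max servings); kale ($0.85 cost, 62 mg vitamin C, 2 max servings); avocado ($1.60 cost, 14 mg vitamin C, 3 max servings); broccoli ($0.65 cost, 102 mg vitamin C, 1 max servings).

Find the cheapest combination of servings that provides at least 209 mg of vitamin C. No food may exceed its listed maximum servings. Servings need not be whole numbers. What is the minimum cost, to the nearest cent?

Cost per mg of vitamin C: broccoli $0.0064, kale $0.0137, banana $0.0143, carrots $0.0500, avocado $0.1143.
Take 1 serving of broccoli: +102.0 mg vitamin C for $0.65 (total $0.65, still need 107.0 mg).
Take 1.726 servings of kale: +107.0 mg vitamin C for $1.47 (total $2.12, still need 0.0 mg).
Filling from the cheapest source first is optimal under one linear minimum: $2.12.

$2.12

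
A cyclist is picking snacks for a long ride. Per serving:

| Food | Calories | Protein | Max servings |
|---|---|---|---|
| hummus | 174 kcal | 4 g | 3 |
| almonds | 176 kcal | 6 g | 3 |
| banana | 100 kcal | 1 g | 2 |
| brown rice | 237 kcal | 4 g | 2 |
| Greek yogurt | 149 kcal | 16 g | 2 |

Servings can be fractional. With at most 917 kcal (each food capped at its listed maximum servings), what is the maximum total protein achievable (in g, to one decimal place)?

Protein per kcal: Greek yogurt 0.1074, almonds 0.03409, hummus 0.02299, brown rice 0.01688, banana 0.01.
Take 2 servings of Greek yogurt: uses 298 kcal, +32.0 g protein (running total 32.0 g).
Take 3 servings of almonds: uses 528 kcal, +18.0 g protein (running total 50.0 g).
Take 0.523 servings of hummus: uses 91 kcal, +2.1 g protein (running total 52.1 g).
Greedy by best ratio exhausts the calories allowance optimally: 52.1 g.

52.1 g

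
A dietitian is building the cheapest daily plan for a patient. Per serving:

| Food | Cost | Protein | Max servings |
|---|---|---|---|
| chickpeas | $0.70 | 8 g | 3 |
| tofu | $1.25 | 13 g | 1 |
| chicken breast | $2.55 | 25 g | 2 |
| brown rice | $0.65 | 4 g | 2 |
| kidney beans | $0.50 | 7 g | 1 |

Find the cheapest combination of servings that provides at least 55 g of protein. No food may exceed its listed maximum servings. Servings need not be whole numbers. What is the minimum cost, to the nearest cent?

Cost per g of protein: kidney beans $0.0714, chickpeas $0.0875, tofu $0.0962, chicken breast $0.1020, brown rice $0.1625.
Take 1 serving of kidney beans: +7.0 g protein for $0.50 (total $0.50, still need 48.0 g).
Take 3 servings of chickpeas: +24.0 g protein for $2.10 (total $2.60, still need 24.0 g).
Take 1 serving of tofu: +13.0 g protein for $1.25 (total $3.85, still need 11.0 g).
Take 0.44 servings of chicken breast: +11.0 g protein for $1.12 (total $4.97, still need 0.0 g).
Filling from the cheapest source first is optimal under one linear minimum: $4.97.

$4.97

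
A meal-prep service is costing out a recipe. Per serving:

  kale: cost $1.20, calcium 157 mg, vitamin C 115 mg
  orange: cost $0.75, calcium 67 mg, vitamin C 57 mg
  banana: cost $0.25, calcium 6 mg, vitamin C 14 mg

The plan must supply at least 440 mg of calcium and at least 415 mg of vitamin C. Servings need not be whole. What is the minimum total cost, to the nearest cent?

With two linear requirements the optimum uses one or two foods; enumerate the corners.
kale only: max(440/157, 415/115) = 3.609 servings → $4.33.
orange only: max(440/67, 415/57) = 7.281 servings → $5.46.
banana only: max(440/6, 415/14) = 73.33 servings → $18.33.
kale + orange with both targets exact would need a negative amount; discard.
kale + banana with both tight: 2.434 servings and 9.652 servings → $5.33.
orange + banana with both tight: 6.158 servings and 4.572 servings → $5.76.
Cheapest feasible corner: $4.33.

$4.33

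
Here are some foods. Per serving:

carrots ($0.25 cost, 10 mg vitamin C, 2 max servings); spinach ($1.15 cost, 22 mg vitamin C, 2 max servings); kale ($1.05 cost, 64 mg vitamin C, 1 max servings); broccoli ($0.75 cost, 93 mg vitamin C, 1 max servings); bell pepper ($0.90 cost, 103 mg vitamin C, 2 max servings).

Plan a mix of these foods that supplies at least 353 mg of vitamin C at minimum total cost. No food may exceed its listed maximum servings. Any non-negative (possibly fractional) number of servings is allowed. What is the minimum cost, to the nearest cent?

Cost per mg of vitamin C: broccoli $0.0081, bell pepper $0.0087, kale $0.0164, carrots $0.0250, spinach $0.0523.
Take 1 serving of broccoli: +93.0 mg vitamin C for $0.75 (total $0.75, still need 260.0 mg).
Take 2 servings of bell pepper: +206.0 mg vitamin C for $1.80 (total $2.55, still need 54.0 mg).
Take 0.8438 servings of kale: +54.0 mg vitamin C for $0.89 (total $3.44, still need 0.0 mg).
Greedy by cheapest-per-mg is optimal for a single linear constraint, so the minimum cost is $3.44.

$3.44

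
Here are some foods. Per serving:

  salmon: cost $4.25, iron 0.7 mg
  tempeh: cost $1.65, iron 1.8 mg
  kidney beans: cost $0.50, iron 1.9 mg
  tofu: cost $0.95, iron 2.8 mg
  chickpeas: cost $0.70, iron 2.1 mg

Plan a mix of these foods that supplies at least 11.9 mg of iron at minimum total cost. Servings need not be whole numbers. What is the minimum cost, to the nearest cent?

$3.13

Cost per mg of iron: kidney beans $0.2632, chickpeas $0.3333, tofu $0.3393, tempeh $0.9167, salmon $6.0714.
With no serving limits, use only kidney beans: 11.9 mg / 1.9 mg = 6.263 servings × $0.50 = $3.13.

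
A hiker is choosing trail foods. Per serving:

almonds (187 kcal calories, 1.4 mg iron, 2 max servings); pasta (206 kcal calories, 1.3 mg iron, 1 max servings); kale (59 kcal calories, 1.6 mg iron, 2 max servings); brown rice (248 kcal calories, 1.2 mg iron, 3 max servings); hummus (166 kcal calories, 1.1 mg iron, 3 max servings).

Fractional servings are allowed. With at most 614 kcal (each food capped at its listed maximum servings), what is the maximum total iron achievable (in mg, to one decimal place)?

Iron per kcal: kale 0.02712, almonds 0.007487, hummus 0.006627, pasta 0.006311, brown rice 0.004839.
Take 2 servings of kale: uses 118 kcal, +3.2 mg iron (running total 3.2 mg).
Take 2 servings of almonds: uses 374 kcal, +2.8 mg iron (running total 6.0 mg).
Take 0.7349 servings of hummus: uses 122 kcal, +0.8 mg iron (running total 6.8 mg).
Filling greedily by iron-per-kcal is optimal for one linear limit, giving 6.8 mg.

6.8 mg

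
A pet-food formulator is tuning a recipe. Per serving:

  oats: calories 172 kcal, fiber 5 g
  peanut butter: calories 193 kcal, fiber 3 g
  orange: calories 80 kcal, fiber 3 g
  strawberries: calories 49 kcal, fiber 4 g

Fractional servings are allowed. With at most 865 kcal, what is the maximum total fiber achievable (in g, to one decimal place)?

Fiber per kcal: strawberries 0.08163, orange 0.0375, oats 0.02907, peanut butter 0.01554.
With no serving limits, spend the whole calories allowance on strawberries: 865 kcal / 49 kcal × 4 g = 70.6 g.

70.6 g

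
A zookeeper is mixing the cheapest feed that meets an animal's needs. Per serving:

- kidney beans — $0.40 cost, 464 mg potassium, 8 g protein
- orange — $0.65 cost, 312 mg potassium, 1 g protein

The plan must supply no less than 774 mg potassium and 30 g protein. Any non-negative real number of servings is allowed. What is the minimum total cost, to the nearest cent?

$1.50

A basic optimal solution has at most two foods positive. Try each food alone and each pair with both targets met exactly.
kidney beans only: max(774/464, 30/8) = 3.75 servings → $1.50.
orange only: max(774/312, 30/1) = 30 servings → $19.50.
kidney beans + orange with both targets exact would need a negative amount; discard.
So the least-cost plan costs $1.50.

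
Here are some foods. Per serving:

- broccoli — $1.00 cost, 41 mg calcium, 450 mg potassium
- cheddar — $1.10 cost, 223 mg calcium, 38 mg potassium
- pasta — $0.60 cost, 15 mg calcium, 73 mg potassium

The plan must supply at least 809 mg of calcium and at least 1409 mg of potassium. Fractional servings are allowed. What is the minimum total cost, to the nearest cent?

Compare the cost at each extreme point of the feasible region.
broccoli only: max(809/41, 1409/450) = 19.73 servings → $19.73.
cheddar only: max(809/223, 1409/38) = 37.08 servings → $40.79.
pasta only: max(809/15, 1409/73) = 53.93 servings → $32.36.
broccoli + cheddar with both tight: 2.869 servings and 3.1 servings → $6.28.
broccoli + pasta with both targets exact would need a negative amount; discard.
cheddar + pasta with both tight: 2.414 servings and 18.04 servings → $13.48.
So the least-cost plan costs $6.28.

$6.28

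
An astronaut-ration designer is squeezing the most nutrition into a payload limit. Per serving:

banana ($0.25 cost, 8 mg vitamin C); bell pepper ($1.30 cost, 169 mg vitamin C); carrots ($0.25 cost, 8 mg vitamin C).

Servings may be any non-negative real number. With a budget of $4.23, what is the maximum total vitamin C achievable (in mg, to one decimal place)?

549.9 mg

Vitamin C per dollar: bell pepper 130, banana 32, carrots 32.
With no serving limits, spend the whole cost allowance on bell pepper: $4.23 / $1.30 × 169 mg = 549.9 mg.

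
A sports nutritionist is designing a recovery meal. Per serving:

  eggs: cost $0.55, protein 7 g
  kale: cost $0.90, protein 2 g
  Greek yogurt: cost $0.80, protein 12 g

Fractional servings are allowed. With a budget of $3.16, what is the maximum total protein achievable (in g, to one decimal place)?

Protein per dollar: Greek yogurt 15, eggs 12.73, kale 2.222.
With no serving limits, spend the whole cost allowance on Greek yogurt: $3.16 / $0.80 × 12 g = 47.4 g.

47.4 g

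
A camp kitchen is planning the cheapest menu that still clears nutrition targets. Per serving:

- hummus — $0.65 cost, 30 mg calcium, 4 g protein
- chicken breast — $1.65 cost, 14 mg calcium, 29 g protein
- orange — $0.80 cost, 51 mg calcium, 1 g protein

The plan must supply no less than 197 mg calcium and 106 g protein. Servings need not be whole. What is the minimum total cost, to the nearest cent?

The cheapest plan sits at a corner of the feasible region — with two constraints it uses at most two foods.
hummus only: max(197/30, 106/4) = 26.5 servings → $17.23.
chicken breast only: max(197/14, 106/29) = 14.07 servings → $23.22.
orange only: max(197/51, 106/1) = 106 servings → $84.80.
hummus + chicken breast with both tight: 5.195 servings and 2.939 servings → $8.23.
hummus + orange: intersection lies outside the first quadrant.
chicken breast + orange with both tight: 3.556 servings and 2.887 servings → $8.18.
So the least-cost plan costs $8.18.

$8.18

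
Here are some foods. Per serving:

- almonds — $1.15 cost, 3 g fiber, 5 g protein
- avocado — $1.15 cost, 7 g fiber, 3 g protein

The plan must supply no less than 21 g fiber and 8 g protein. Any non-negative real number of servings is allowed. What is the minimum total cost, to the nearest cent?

$3.45

Two binding constraints pin down two serving amounts, so the optimal mix uses at most two foods. The candidates are each food alone (scaled to the tighter of fiber/protein) and each pair with both constraints tight.
almonds only: max(21/3, 8/5) = 7 servings → $8.05.
avocado only: max(21/7, 8/3) = 3 servings → $3.45.
almonds + avocado: the both-tight solution has a negative serving — not a feasible corner.
The minimum over all feasible corners is $3.45.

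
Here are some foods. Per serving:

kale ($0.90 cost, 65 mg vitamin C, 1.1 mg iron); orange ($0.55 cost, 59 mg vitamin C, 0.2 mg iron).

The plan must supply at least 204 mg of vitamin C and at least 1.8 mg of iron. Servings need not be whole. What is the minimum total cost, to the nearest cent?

The cheapest plan sits at a corner of the feasible region — with two constraints it uses at most two foods.
kale only: max(204/65, 1.8/1.1) = 3.138 servings → $2.82.
orange only: max(204/59, 1.8/0.2) = 9 servings → $4.95.
kale + orange with both tight: 1.26 servings and 2.069 servings → $2.27.
So the least-cost plan costs $2.27.

$2.27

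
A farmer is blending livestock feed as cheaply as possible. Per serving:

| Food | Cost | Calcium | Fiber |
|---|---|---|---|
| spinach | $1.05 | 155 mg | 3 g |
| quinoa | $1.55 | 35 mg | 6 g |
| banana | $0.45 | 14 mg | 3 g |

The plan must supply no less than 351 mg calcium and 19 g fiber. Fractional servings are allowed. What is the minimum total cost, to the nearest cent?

Check every corner: each single food scaled to meet both minima, and each pair solved so both constraints bind.
spinach only: max(351/155, 19/3) = 6.333 servings → $6.65.
quinoa only: max(351/35, 19/6) = 10.03 servings → $15.54.
banana only: max(351/14, 19/3) = 25.07 servings → $11.28.
spinach + quinoa with both tight: 1.747 servings and 2.293 servings → $5.39.
spinach + banana with both tight: 1.861 servings and 4.473 servings → $3.97.
quinoa + banana with both targets exact would need a negative amount; discard.
So the least-cost plan costs $3.97.

$3.97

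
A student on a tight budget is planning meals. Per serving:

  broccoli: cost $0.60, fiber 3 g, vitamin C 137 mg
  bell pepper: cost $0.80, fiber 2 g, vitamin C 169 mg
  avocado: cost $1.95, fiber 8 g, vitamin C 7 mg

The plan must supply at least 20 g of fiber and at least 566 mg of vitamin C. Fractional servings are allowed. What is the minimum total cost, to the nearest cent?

$4.00

Compare the cost at each extreme point of the feasible region.
broccoli only: max(20/3, 566/137) = 6.667 servings → $4.00.
bell pepper only: max(20/2, 566/169) = 10 servings → $8.00.
avocado only: max(20/8, 566/7) = 80.86 servings → $157.67.
broccoli + bell pepper with both targets exact would need a negative amount; discard.
broccoli + avocado with both tight: 4.082 servings and 0.9693 servings → $4.34.
bell pepper + avocado with both tight: 3.28 servings and 1.68 servings → $5.90.
So the least-cost plan costs $4.00.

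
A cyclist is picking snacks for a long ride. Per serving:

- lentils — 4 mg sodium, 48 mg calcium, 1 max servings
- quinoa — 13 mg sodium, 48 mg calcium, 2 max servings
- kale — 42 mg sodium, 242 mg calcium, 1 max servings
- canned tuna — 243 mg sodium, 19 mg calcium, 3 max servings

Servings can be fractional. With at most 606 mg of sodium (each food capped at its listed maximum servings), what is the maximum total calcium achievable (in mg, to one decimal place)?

Calcium per mg sodium: lentils 12, kale 5.762, quinoa 3.692, canned tuna 0.07819.
Take 1 serving of lentils: uses 4 mg sodium, +48.0 mg calcium (running total 48.0 mg).
Take 1 serving of kale: uses 42 mg sodium, +242.0 mg calcium (running total 290.0 mg).
Take 2 servings of quinoa: uses 26 mg sodium, +96.0 mg calcium (running total 386.0 mg).
Take 2.198 servings of canned tuna: uses 534 mg sodium, +41.8 mg calcium (running total 427.8 mg).
Greedy by best ratio exhausts the sodium allowance optimally: 427.8 mg.

427.8 mg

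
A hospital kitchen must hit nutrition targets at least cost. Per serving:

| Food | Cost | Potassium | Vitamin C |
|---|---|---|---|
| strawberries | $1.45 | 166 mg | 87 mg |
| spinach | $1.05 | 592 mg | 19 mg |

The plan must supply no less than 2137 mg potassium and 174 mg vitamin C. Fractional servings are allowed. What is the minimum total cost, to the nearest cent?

Two binding constraints pin down two serving amounts, so the optimal mix uses at most two foods. The candidates are each food alone (scaled to the tighter of potassium/vitamin C) and each pair with both constraints tight.
strawberries only: max(2137/166, 174/87) = 12.87 servings → $18.67.
spinach only: max(2137/592, 174/19) = 9.158 servings → $9.62.
strawberries + spinach with both tight: 1.291 servings and 3.248 servings → $5.28.
Cheapest feasible corner: $5.28.

$5.28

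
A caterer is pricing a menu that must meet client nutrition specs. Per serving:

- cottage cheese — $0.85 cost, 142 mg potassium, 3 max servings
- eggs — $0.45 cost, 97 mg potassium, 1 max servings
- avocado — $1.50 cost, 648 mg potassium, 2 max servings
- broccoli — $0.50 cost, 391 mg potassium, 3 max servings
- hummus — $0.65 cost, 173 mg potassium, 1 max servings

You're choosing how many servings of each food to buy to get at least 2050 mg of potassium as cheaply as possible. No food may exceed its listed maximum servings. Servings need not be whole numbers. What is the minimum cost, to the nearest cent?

$3.53

Cost per mg of potassium: broccoli $0.0013, avocado $0.0023, hummus $0.0038, eggs $0.0046, cottage cheese $0.0060.
Take 3 servings of broccoli: +1173.0 mg potassium for $1.50 (total $1.50, still need 877.0 mg).
Take 1.353 servings of avocado: +877.0 mg potassium for $2.03 (total $3.53, still need 0.0 mg).
Greedy by cheapest-per-mg is optimal for a single linear constraint, so the minimum cost is $3.53.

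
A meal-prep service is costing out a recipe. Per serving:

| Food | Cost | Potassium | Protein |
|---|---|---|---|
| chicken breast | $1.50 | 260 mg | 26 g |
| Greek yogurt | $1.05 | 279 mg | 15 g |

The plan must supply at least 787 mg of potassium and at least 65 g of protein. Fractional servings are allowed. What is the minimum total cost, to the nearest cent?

$3.95

A basic optimal solution has at most two foods positive. Try each food alone and each pair with both targets met exactly.
chicken breast only: max(787/260, 65/26) = 3.027 servings → $4.54.
Greek yogurt only: max(787/279, 65/15) = 4.333 servings → $4.55.
chicken breast + Greek yogurt with both tight: 1.887 servings and 1.062 servings → $3.95.
Cheapest feasible corner: $3.95.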